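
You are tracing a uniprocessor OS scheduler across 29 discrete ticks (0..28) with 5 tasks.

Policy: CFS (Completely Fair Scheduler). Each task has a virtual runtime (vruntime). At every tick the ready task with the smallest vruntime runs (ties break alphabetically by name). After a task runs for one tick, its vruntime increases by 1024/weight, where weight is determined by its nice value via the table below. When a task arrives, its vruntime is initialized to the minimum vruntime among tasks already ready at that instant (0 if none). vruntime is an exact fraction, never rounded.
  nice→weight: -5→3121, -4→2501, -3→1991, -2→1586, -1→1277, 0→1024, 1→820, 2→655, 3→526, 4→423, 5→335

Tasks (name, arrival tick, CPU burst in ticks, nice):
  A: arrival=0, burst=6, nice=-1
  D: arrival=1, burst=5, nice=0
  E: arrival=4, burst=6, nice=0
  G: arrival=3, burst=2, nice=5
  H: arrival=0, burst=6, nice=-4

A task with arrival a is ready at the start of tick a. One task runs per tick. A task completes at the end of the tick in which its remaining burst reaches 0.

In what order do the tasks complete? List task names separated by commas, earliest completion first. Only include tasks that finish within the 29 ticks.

completion order = H, G, D, A, E

t=0: vr[A=0 H=0] → run A
t=1: vr[A=1024/1277 D=0 H=0] → run D
t=2: vr[A=1024/1277 D=1 H=0] → run H
t=3: vr[A=1024/1277 D=1 G=1024/2501 H=1024/2501] → run G
t=4: vr[A=1024/1277 D=1 E=1024/2501 G=2904064/837835 H=1024/2501] → run E
t=5: vr[A=1024/1277 D=1 E=3525/2501 G=2904064/837835 H=1024/2501] → run H
t=6: vr[A=1024/1277 D=1 E=3525/2501 G=2904064/837835 H=2048/2501] → run A
t=7: vr[A=2048/1277 D=1 E=3525/2501 G=2904064/837835 H=2048/2501] → run H
t=8: vr[A=2048/1277 D=1 E=3525/2501 G=2904064/837835 H=3072/2501] → run D
t=9: vr[A=2048/1277 D=2 E=3525/2501 G=2904064/837835 H=3072/2501] → run H
t=10: vr[A=2048/1277 D=2 E=3525/2501 G=2904064/837835 H=4096/2501] → run E
t=11: vr[A=2048/1277 D=2 E=6026/2501 G=2904064/837835 H=4096/2501] → run A
t=12: vr[A=3072/1277 D=2 E=6026/2501 G=2904064/837835 H=4096/2501] → run H
t=13: vr[A=3072/1277 D=2 E=6026/2501 G=2904064/837835 H=5120/2501] → run D
t=14: vr[A=3072/1277 D=3 E=6026/2501 G=2904064/837835 H=5120/2501] → run H
t=15: vr[A=3072/1277 D=3 E=6026/2501 G=2904064/837835] → run A
t=16: vr[A=4096/1277 D=3 E=6026/2501 G=2904064/837835] → run E
t=17: vr[A=4096/1277 D=3 E=8527/2501 G=2904064/837835] → run D
t=18: vr[A=4096/1277 D=4 E=8527/2501 G=2904064/837835] → run A
t=19: vr[A=5120/1277 D=4 E=8527/2501 G=2904064/837835] → run E
t=20: vr[A=5120/1277 D=4 E=11028/2501 G=2904064/837835] → run G
t=21: vr[A=5120/1277 D=4 E=11028/2501] → run D
t=22: vr[A=5120/1277 E=11028/2501] → run A
t=23: vr[E=11028/2501] → run E
t=24: vr[E=13529/2501] → run E
t=25: (idle)
t=26: (idle)
t=27: (idle)
t=28: (idle)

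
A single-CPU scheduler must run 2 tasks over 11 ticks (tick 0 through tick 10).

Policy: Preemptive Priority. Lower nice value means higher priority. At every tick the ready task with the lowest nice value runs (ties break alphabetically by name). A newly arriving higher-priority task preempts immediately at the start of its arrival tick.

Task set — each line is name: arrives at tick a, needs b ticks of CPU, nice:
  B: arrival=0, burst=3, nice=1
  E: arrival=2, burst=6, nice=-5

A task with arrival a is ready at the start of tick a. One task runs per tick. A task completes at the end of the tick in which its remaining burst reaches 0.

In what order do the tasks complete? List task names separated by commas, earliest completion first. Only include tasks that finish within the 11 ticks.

completion order = E, B

t=0: ready={B} → run B
t=1: ready={B} → run B
t=2: ready={B,E} → run E
t=3: ready={B,E} → run E
t=4: ready={B,E} → run E
t=5: ready={B,E} → run E
t=6: ready={B,E} → run E
t=7: ready={B,E} → run E
t=8: ready={B} → run B
t=9: (idle)
t=10: (idle)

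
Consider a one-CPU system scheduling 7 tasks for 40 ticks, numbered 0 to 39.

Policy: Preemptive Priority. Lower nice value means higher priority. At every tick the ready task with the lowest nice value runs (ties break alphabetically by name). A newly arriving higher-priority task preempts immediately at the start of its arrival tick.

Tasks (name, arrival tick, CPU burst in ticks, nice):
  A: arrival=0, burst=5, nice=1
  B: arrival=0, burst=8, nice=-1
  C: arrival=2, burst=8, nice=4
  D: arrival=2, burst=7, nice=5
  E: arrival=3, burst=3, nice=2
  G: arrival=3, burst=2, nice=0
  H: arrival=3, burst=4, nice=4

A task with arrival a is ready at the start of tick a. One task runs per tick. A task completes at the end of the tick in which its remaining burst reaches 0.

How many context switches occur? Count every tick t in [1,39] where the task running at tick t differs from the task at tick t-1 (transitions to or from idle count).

t=0: ready={A,B} → run B
t=1: ready={A,B} → run B
t=2: ready={A,B,C,D} → run B
t=3: ready={A,B,C,D,E,G,H} → run B
t=4: ready={A,B,C,D,E,G,H} → run B
t=5: ready={A,B,C,D,E,G,H} → run B
t=6: ready={A,B,C,D,E,G,H} → run B
t=7: ready={A,B,C,D,E,G,H} → run B
t=8: ready={A,C,D,E,G,H} → run G
t=9: ready={A,C,D,E,G,H} → run G
t=10: ready={A,C,D,E,H} → run A
t=11: ready={A,C,D,E,H} → run A
t=12: ready={A,C,D,E,H} → run A
t=13: ready={A,C,D,E,H} → run A
t=14: ready={A,C,D,E,H} → run A
t=15: ready={C,D,E,H} → run E
t=16: ready={C,D,E,H} → run E
t=17: ready={C,D,E,H} → run E
t=18: ready={C,D,H} → run C
t=19: ready={C,D,H} → run C
t=20: ready={C,D,H} → run C
t=21: ready={C,D,H} → run C
t=22: ready={C,D,H} → run C
t=23: ready={C,D,H} → run C
t=24: ready={C,D,H} → run C
t=25: ready={C,D,H} → run C
t=26: ready={D,H} → run H
t=27: ready={D,H} → run H
t=28: ready={D,H} → run H
t=29: ready={D,H} → run H
t=30: ready={D} → run D
t=31: ready={D} → run D
t=32: ready={D} → run D
t=33: ready={D} → run D
t=34: ready={D} → run D
t=35: ready={D} → run D
t=36: ready={D} → run D
t=37: (idle)
t=38: (idle)
t=39: (idle)

context switches = 7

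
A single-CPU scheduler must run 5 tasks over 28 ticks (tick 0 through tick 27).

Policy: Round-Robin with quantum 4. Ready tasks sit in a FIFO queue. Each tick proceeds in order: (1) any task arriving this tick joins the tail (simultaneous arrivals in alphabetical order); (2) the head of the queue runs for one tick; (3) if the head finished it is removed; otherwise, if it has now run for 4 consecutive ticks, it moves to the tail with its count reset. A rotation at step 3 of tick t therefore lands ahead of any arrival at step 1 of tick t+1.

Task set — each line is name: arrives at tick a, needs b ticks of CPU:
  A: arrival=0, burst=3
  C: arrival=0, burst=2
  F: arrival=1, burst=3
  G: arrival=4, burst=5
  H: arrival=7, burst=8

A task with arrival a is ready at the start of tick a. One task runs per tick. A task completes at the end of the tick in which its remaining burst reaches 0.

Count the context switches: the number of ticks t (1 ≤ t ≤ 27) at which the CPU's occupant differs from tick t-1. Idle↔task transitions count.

t=0: queue=[A,C] q_used=0 → run A
t=1: queue=[A,C,F] q_used=1 → run A
t=2: queue=[A,C,F] q_used=2 → run A
t=3: queue=[C,F] q_used=0 → run C
t=4: queue=[C,F,G] q_used=1 → run C
t=5: queue=[F,G] q_used=0 → run F
t=6: queue=[F,G] q_used=1 → run F
t=7: queue=[F,G,H] q_used=2 → run F
t=8: queue=[G,H] q_used=0 → run G
t=9: queue=[G,H] q_used=1 → run G
t=10: queue=[G,H] q_used=2 → run G
t=11: queue=[G,H] q_used=3 → run G
t=12: queue=[H,G] q_used=0 → run H
t=13: queue=[H,G] q_used=1 → run H
t=14: queue=[H,G] q_used=2 → run H
t=15: queue=[H,G] q_used=3 → run H
t=16: queue=[G,H] q_used=0 → run G
t=17: queue=[H] q_used=0 → run H
t=18: queue=[H] q_used=1 → run H
t=19: queue=[H] q_used=2 → run H
t=20: queue=[H] q_used=3 → run H
t=21: (idle)
t=22: (idle)
t=23: (idle)
t=24: (idle)
t=25: (idle)
t=26: (idle)
t=27: (idle)

context switches = 7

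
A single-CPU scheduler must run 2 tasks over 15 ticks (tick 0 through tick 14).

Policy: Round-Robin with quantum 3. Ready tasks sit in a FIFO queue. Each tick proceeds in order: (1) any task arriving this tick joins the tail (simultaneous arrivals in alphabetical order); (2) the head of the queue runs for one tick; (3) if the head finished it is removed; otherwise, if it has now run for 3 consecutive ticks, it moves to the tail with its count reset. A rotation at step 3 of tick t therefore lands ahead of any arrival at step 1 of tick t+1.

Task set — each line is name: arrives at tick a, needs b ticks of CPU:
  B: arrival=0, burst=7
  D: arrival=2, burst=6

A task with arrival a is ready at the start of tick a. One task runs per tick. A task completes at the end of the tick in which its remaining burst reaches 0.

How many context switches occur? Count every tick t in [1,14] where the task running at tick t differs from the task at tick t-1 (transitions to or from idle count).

t=0: queue=[B] q_used=0 → run B
t=1: queue=[B] q_used=1 → run B
t=2: queue=[B,D] q_used=2 → run B
t=3: queue=[D,B] q_used=0 → run D
t=4: queue=[D,B] q_used=1 → run D
t=5: queue=[D,B] q_used=2 → run D
t=6: queue=[B,D] q_used=0 → run B
t=7: queue=[B,D] q_used=1 → run B
t=8: queue=[B,D] q_used=2 → run B
t=9: queue=[D,B] q_used=0 → run D
t=10: queue=[D,B] q_used=1 → run D
t=11: queue=[D,B] q_used=2 → run D
t=12: queue=[B] q_used=0 → run B
t=13: (idle)
t=14: (idle)

context switches = 5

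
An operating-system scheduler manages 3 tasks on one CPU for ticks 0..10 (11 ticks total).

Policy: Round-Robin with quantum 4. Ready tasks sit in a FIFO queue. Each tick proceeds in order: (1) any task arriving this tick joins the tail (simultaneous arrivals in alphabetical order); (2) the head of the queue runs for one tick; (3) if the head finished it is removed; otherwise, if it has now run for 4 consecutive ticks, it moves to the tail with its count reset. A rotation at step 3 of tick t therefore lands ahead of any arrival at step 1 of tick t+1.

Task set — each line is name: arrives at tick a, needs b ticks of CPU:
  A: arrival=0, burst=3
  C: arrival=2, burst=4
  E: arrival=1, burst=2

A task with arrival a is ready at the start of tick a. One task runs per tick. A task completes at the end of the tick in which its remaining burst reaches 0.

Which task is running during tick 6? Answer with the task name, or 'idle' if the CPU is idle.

running at tick 6 = C

t=0: queue=[A] q_used=0 → run A
t=1: queue=[A,E] q_used=1 → run A
t=2: queue=[A,E,C] q_used=2 → run A
t=3: queue=[E,C] q_used=0 → run E
t=4: queue=[E,C] q_used=1 → run E
t=5: queue=[C] q_used=0 → run C
t=6: queue=[C] q_used=1 → run C
t=7: queue=[C] q_used=2 → run C
t=8: queue=[C] q_used=3 → run C
t=9: (idle)
t=10: (idle)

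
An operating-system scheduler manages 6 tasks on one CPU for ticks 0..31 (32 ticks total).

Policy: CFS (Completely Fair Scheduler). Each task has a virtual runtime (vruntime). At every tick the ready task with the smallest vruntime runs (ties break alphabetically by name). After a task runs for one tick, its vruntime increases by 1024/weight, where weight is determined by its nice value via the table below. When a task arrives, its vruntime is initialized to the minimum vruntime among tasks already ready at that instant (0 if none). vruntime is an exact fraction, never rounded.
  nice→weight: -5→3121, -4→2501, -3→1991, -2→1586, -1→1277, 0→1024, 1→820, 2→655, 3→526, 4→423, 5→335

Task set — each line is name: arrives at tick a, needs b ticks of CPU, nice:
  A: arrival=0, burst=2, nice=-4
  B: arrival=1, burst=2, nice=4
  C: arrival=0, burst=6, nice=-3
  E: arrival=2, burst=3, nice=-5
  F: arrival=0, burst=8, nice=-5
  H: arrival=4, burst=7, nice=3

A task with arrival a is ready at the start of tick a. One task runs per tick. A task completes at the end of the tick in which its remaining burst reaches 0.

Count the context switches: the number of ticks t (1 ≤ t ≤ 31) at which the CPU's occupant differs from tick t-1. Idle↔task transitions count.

context switches = 23

t=0: vr[A=0 C=0 F=0] → run A
t=1: vr[A=1024/2501 B=0 C=0 F=0] → run B
t=2: vr[A=1024/2501 B=1024/423 C=0 E=0 F=0] → run C
t=3: vr[A=1024/2501 B=1024/423 C=1024/1991 E=0 F=0] → run E
t=4: vr[A=1024/2501 B=1024/423 C=1024/1991 E=1024/3121 F=0 H=0] → run F
t=5: vr[A=1024/2501 B=1024/423 C=1024/1991 E=1024/3121 F=1024/3121 H=0] → run H
t=6: vr[A=1024/2501 B=1024/423 C=1024/1991 E=1024/3121 F=1024/3121 H=512/263] → run E
t=7: vr[A=1024/2501 B=1024/423 C=1024/1991 E=2048/3121 F=1024/3121 H=512/263] → run F
t=8: vr[A=1024/2501 B=1024/423 C=1024/1991 E=2048/3121 F=2048/3121 H=512/263] → run A
t=9: vr[B=1024/423 C=1024/1991 E=2048/3121 F=2048/3121 H=512/263] → run C
t=10: vr[B=1024/423 C=2048/1991 E=2048/3121 F=2048/3121 H=512/263] → run E
t=11: vr[B=1024/423 C=2048/1991 F=2048/3121 H=512/263] → run F
t=12: vr[B=1024/423 C=2048/1991 F=3072/3121 H=512/263] → run F
t=13: vr[B=1024/423 C=2048/1991 F=4096/3121 H=512/263] → run C
t=14: vr[B=1024/423 C=3072/1991 F=4096/3121 H=512/263] → run F
t=15: vr[B=1024/423 C=3072/1991 F=5120/3121 H=512/263] → run C
t=16: vr[B=1024/423 C=4096/1991 F=5120/3121 H=512/263] → run F
t=17: vr[B=1024/423 C=4096/1991 F=6144/3121 H=512/263] → run H
t=18: vr[B=1024/423 C=4096/1991 F=6144/3121 H=1024/263] → run F
t=19: vr[B=1024/423 C=4096/1991 F=7168/3121 H=1024/263] → run C
t=20: vr[B=1024/423 C=5120/1991 F=7168/3121 H=1024/263] → run F
t=21: vr[B=1024/423 C=5120/1991 H=1024/263] → run B
t=22: vr[C=5120/1991 H=1024/263] → run C
t=23: vr[H=1024/263] → run H
t=24: vr[H=1536/263] → run H
t=25: vr[H=2048/263] → run H
t=26: vr[H=2560/263] → run H
t=27: vr[H=3072/263] → run H
t=28: (idle)
t=29: (idle)
t=30: (idle)
t=31: (idle)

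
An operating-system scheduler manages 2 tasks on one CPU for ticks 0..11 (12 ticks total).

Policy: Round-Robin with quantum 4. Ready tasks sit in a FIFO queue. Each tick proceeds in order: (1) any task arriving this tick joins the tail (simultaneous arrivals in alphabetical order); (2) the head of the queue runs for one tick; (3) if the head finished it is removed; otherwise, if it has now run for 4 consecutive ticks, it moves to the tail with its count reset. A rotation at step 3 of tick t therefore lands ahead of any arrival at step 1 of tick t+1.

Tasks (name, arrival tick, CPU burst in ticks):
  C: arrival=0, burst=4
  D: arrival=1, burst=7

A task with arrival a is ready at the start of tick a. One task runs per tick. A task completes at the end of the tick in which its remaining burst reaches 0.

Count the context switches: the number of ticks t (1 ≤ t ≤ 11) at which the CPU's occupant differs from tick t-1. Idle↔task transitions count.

t=0: queue=[C] q_used=0 → run C
t=1: queue=[C,D] q_used=1 → run C
t=2: queue=[C,D] q_used=2 → run C
t=3: queue=[C,D] q_used=3 → run C
t=4: queue=[D] q_used=0 → run D
t=5: queue=[D] q_used=1 → run D
t=6: queue=[D] q_used=2 → run D
t=7: queue=[D] q_used=3 → run D
t=8: queue=[D] q_used=0 → run D
t=9: queue=[D] q_used=1 → run D
t=10: queue=[D] q_used=2 → run D
t=11: (idle)

context switches = 2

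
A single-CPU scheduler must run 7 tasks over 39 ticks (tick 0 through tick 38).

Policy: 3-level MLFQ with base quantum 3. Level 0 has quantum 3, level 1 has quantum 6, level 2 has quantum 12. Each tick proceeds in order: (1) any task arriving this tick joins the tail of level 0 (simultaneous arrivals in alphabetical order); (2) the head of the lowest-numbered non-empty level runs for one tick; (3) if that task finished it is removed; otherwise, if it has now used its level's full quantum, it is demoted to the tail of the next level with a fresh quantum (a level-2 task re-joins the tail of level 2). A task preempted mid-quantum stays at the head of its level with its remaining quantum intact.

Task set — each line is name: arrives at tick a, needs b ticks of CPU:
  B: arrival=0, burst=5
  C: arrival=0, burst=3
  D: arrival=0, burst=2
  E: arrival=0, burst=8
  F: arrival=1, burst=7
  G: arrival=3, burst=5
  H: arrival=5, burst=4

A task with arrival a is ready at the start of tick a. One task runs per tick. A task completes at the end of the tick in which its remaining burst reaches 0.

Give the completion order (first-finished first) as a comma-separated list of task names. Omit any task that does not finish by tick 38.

t=0: L0/L1/L2 = BCDE/-/- → run B
t=1: L0/L1/L2 = BCDEF/-/- → run B
t=2: L0/L1/L2 = BCDEF/-/- → run B
t=3: L0/L1/L2 = CDEFG/B/- → run C
t=4: L0/L1/L2 = CDEFG/B/- → run C
t=5: L0/L1/L2 = CDEFGH/B/- → run C
t=6: L0/L1/L2 = DEFGH/B/- → run D
t=7: L0/L1/L2 = DEFGH/B/- → run D
t=8: L0/L1/L2 = EFGH/B/- → run E
t=9: L0/L1/L2 = EFGH/B/- → run E
t=10: L0/L1/L2 = EFGH/B/- → run E
t=11: L0/L1/L2 = FGH/BE/- → run F
t=12: L0/L1/L2 = FGH/BE/- → run F
t=13: L0/L1/L2 = FGH/BE/- → run F
t=14: L0/L1/L2 = GH/BEF/- → run G
t=15: L0/L1/L2 = GH/BEF/- → run G
t=16: L0/L1/L2 = GH/BEF/- → run G
t=17: L0/L1/L2 = H/BEFG/- → run H
t=18: L0/L1/L2 = H/BEFG/- → run H
t=19: L0/L1/L2 = H/BEFG/- → run H
t=20: L0/L1/L2 = -/BEFGH/- → run B
t=21: L0/L1/L2 = -/BEFGH/- → run B
t=22: L0/L1/L2 = -/EFGH/- → run E
t=23: L0/L1/L2 = -/EFGH/- → run E
t=24: L0/L1/L2 = -/EFGH/- → run E
t=25: L0/L1/L2 = -/EFGH/- → run E
t=26: L0/L1/L2 = -/EFGH/- → run E
t=27: L0/L1/L2 = -/FGH/- → run F
t=28: L0/L1/L2 = -/FGH/- → run F
t=29: L0/L1/L2 = -/FGH/- → run F
t=30: L0/L1/L2 = -/FGH/- → run F
t=31: L0/L1/L2 = -/GH/- → run G
t=32: L0/L1/L2 = -/GH/- → run G
t=33: L0/L1/L2 = -/H/- → run H
t=34: (idle)
t=35: (idle)
t=36: (idle)
t=37: (idle)
t=38: (idle)

completion order = C, D, B, E, F, G, H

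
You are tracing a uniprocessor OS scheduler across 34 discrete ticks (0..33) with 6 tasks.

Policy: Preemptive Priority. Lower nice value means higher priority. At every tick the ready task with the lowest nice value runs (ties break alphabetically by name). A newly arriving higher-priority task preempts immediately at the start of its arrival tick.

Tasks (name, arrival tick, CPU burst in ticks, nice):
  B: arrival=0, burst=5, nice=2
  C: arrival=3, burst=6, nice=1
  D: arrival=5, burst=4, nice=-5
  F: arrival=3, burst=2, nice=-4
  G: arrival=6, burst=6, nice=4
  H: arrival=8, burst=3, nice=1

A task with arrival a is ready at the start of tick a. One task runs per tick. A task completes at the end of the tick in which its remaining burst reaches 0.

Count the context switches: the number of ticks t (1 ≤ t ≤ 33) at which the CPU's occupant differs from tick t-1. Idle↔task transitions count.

t=0: ready={B} → run B
t=1: ready={B} → run B
t=2: ready={B} → run B
t=3: ready={B,C,F} → run F
t=4: ready={B,C,F} → run F
t=5: ready={B,C,D} → run D
t=6: ready={B,C,D,G} → run D
t=7: ready={B,C,D,G} → run D
t=8: ready={B,C,D,G,H} → run D
t=9: ready={B,C,G,H} → run C
t=10: ready={B,C,G,H} → run C
t=11: ready={B,C,G,H} → run C
t=12: ready={B,C,G,H} → run C
t=13: ready={B,C,G,H} → run C
t=14: ready={B,C,G,H} → run C
t=15: ready={B,G,H} → run H
t=16: ready={B,G,H} → run H
t=17: ready={B,G,H} → run H
t=18: ready={B,G} → run B
t=19: ready={B,G} → run B
t=20: ready={G} → run G
t=21: ready={G} → run G
t=22: ready={G} → run G
t=23: ready={G} → run G
t=24: ready={G} → run G
t=25: ready={G} → run G
t=26: (idle)
t=27: (idle)
t=28: (idle)
t=29: (idle)
t=30: (idle)
t=31: (idle)
t=32: (idle)
t=33: (idle)

context switches = 7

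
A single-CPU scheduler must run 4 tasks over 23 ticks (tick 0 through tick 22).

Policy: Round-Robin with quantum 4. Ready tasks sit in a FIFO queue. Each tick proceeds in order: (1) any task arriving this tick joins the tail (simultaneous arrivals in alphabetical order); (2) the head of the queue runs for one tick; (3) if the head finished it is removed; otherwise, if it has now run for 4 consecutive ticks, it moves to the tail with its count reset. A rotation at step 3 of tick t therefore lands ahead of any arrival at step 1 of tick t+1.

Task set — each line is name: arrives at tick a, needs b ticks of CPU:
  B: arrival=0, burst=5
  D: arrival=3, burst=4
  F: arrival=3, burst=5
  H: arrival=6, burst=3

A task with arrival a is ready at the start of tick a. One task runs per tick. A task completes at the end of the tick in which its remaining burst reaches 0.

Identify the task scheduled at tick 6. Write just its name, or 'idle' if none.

t=0: queue=[B] q_used=0 → run B
t=1: queue=[B] q_used=1 → run B
t=2: queue=[B] q_used=2 → run B
t=3: queue=[B,D,F] q_used=3 → run B
t=4: queue=[D,F,B] q_used=0 → run D
t=5: queue=[D,F,B] q_used=1 → run D
t=6: queue=[D,F,B,H] q_used=2 → run D
t=7: queue=[D,F,B,H] q_used=3 → run D
t=8: queue=[F,B,H] q_used=0 → run F
t=9: queue=[F,B,H] q_used=1 → run F
t=10: queue=[F,B,H] q_used=2 → run F
t=11: queue=[F,B,H] q_used=3 → run F
t=12: queue=[B,H,F] q_used=0 → run B
t=13: queue=[H,F] q_used=0 → run H
t=14: queue=[H,F] q_used=1 → run H
t=15: queue=[H,F] q_used=2 → run H
t=16: queue=[F] q_used=0 → run F
t=17: (idle)
t=18: (idle)
t=19: (idle)
t=20: (idle)
t=21: (idle)
t=22: (idle)

running at tick 6 = D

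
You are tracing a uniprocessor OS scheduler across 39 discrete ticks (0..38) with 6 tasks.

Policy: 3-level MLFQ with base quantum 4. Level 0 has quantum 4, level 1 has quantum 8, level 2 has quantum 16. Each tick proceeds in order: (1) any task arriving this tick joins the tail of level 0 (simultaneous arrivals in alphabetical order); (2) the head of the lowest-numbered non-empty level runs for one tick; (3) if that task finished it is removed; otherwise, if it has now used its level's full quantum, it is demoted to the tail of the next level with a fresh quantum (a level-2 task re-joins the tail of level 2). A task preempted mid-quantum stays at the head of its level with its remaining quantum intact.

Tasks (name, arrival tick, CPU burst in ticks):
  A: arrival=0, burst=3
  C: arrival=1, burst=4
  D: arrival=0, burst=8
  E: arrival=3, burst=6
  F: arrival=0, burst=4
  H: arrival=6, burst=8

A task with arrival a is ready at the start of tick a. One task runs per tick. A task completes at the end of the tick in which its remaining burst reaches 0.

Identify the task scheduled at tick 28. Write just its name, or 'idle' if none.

running at tick 28 = E

t=0: L0/L1/L2 = ADF/-/- → run A
t=1: L0/L1/L2 = ADFC/-/- → run A
t=2: L0/L1/L2 = ADFC/-/- → run A
t=3: L0/L1/L2 = DFCE/-/- → run D
t=4: L0/L1/L2 = DFCE/-/- → run D
t=5: L0/L1/L2 = DFCE/-/- → run D
t=6: L0/L1/L2 = DFCEH/-/- → run D
t=7: L0/L1/L2 = FCEH/D/- → run F
t=8: L0/L1/L2 = FCEH/D/- → run F
t=9: L0/L1/L2 = FCEH/D/- → run F
t=10: L0/L1/L2 = FCEH/D/- → run F
t=11: L0/L1/L2 = CEH/D/- → run C
t=12: L0/L1/L2 = CEH/D/- → run C
t=13: L0/L1/L2 = CEH/D/- → run C
t=14: L0/L1/L2 = CEH/D/- → run C
t=15: L0/L1/L2 = EH/D/- → run E
t=16: L0/L1/L2 = EH/D/- → run E
t=17: L0/L1/L2 = EH/D/- → run E
t=18: L0/L1/L2 = EH/D/- → run E
t=19: L0/L1/L2 = H/DE/- → run H
t=20: L0/L1/L2 = H/DE/- → run H
t=21: L0/L1/L2 = H/DE/- → run H
t=22: L0/L1/L2 = H/DE/- → run H
t=23: L0/L1/L2 = -/DEH/- → run D
t=24: L0/L1/L2 = -/DEH/- → run D
t=25: L0/L1/L2 = -/DEH/- → run D
t=26: L0/L1/L2 = -/DEH/- → run D
t=27: L0/L1/L2 = -/EH/- → run E
t=28: L0/L1/L2 = -/EH/- → run E
t=29: L0/L1/L2 = -/H/- → run H
t=30: L0/L1/L2 = -/H/- → run H
t=31: L0/L1/L2 = -/H/- → run H
t=32: L0/L1/L2 = -/H/- → run H
t=33: (idle)
t=34: (idle)
t=35: (idle)
t=36: (idle)
t=37: (idle)
t=38: (idle)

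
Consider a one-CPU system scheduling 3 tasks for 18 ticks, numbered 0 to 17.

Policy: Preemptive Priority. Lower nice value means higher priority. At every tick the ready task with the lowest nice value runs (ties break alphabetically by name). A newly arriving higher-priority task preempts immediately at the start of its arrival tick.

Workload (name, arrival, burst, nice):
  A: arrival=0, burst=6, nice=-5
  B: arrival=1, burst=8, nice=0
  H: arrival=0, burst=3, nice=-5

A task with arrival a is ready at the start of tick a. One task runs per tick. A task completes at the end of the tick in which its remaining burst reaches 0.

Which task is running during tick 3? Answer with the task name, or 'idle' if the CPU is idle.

t=0: ready={A,H} → run A
t=1: ready={A,B,H} → run A
t=2: ready={A,B,H} → run A
t=3: ready={A,B,H} → run A
t=4: ready={A,B,H} → run A
t=5: ready={A,B,H} → run A
t=6: ready={B,H} → run H
t=7: ready={B,H} → run H
t=8: ready={B,H} → run H
t=9: ready={B} → run B
t=10: ready={B} → run B
t=11: ready={B} → run B
t=12: ready={B} → run B
t=13: ready={B} → run B
t=14: ready={B} → run B
t=15: ready={B} → run B
t=16: ready={B} → run B
t=17: (idle)

running at tick 3 = A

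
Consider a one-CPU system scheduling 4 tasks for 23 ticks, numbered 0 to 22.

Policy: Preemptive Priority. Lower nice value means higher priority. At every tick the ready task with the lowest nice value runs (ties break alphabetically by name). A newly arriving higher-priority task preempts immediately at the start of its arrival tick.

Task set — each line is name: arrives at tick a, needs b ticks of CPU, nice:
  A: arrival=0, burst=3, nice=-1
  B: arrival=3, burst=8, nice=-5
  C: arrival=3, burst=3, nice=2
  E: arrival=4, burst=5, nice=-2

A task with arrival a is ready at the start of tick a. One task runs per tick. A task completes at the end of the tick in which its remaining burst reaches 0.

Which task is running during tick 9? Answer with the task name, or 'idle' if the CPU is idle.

running at tick 9 = B

t=0: ready={A} → run A
t=1: ready={A} → run A
t=2: ready={A} → run A
t=3: ready={B,C} → run B
t=4: ready={B,C,E} → run B
t=5: ready={B,C,E} → run B
t=6: ready={B,C,E} → run B
t=7: ready={B,C,E} → run B
t=8: ready={B,C,E} → run B
t=9: ready={B,C,E} → run B
t=10: ready={B,C,E} → run B
t=11: ready={C,E} → run E
t=12: ready={C,E} → run E
t=13: ready={C,E} → run E
t=14: ready={C,E} → run E
t=15: ready={C,E} → run E
t=16: ready={C} → run C
t=17: ready={C} → run C
t=18: ready={C} → run C
t=19: (idle)
t=20: (idle)
t=21: (idle)
t=22: (idle)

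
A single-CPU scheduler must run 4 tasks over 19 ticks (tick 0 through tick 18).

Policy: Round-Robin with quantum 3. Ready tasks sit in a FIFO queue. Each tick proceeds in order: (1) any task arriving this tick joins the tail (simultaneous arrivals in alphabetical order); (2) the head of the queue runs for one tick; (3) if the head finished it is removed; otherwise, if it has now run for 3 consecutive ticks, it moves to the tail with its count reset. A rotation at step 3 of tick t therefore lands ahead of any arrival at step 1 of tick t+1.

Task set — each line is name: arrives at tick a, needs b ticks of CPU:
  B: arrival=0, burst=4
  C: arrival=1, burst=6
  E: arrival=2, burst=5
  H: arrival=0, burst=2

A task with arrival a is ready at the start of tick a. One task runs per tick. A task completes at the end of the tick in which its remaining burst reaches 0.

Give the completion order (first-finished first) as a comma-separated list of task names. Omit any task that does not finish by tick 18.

t=0: queue=[B,H] q_used=0 → run B
t=1: queue=[B,H,C] q_used=1 → run B
t=2: queue=[B,H,C,E] q_used=2 → run B
t=3: queue=[H,C,E,B] q_used=0 → run H
t=4: queue=[H,C,E,B] q_used=1 → run H
t=5: queue=[C,E,B] q_used=0 → run C
t=6: queue=[C,E,B] q_used=1 → run C
t=7: queue=[C,E,B] q_used=2 → run C
t=8: queue=[E,B,C] q_used=0 → run E
t=9: queue=[E,B,C] q_used=1 → run E
t=10: queue=[E,B,C] q_used=2 → run E
t=11: queue=[B,C,E] q_used=0 → run B
t=12: queue=[C,E] q_used=0 → run C
t=13: queue=[C,E] q_used=1 → run C
t=14: queue=[C,E] q_used=2 → run C
t=15: queue=[E] q_used=0 → run E
t=16: queue=[E] q_used=1 → run E
t=17: (idle)
t=18: (idle)

completion order = H, B, C, E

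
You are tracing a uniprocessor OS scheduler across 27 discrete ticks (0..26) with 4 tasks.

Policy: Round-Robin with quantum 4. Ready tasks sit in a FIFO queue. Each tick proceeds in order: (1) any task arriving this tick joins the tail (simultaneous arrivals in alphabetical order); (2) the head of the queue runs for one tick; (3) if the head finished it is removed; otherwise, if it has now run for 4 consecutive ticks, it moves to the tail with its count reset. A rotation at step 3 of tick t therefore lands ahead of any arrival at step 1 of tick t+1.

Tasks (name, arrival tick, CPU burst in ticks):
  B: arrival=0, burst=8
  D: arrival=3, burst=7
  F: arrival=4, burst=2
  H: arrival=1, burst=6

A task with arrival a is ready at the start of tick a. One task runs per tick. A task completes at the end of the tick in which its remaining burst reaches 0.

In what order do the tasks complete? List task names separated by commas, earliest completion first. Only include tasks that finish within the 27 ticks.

t=0: queue=[B] q_used=0 → run B
t=1: queue=[B,H] q_used=1 → run B
t=2: queue=[B,H] q_used=2 → run B
t=3: queue=[B,H,D] q_used=3 → run B
t=4: queue=[H,D,B,F] q_used=0 → run H
t=5: queue=[H,D,B,F] q_used=1 → run H
t=6: queue=[H,D,B,F] q_used=2 → run H
t=7: queue=[H,D,B,F] q_used=3 → run H
t=8: queue=[D,B,F,H] q_used=0 → run D
t=9: queue=[D,B,F,H] q_used=1 → run D
t=10: queue=[D,B,F,H] q_used=2 → run D
t=11: queue=[D,B,F,H] q_used=3 → run D
t=12: queue=[B,F,H,D] q_used=0 → run B
t=13: queue=[B,F,H,D] q_used=1 → run B
t=14: queue=[B,F,H,D] q_used=2 → run B
t=15: queue=[B,F,H,D] q_used=3 → run B
t=16: queue=[F,H,D] q_used=0 → run F
t=17: queue=[F,H,D] q_used=1 → run F
t=18: queue=[H,D] q_used=0 → run H
t=19: queue=[H,D] q_used=1 → run H
t=20: queue=[D] q_used=0 → run D
t=21: queue=[D] q_used=1 → run D
t=22: queue=[D] q_used=2 → run D
t=23: (idle)
t=24: (idle)
t=25: (idle)
t=26: (idle)

completion order = B, F, H, D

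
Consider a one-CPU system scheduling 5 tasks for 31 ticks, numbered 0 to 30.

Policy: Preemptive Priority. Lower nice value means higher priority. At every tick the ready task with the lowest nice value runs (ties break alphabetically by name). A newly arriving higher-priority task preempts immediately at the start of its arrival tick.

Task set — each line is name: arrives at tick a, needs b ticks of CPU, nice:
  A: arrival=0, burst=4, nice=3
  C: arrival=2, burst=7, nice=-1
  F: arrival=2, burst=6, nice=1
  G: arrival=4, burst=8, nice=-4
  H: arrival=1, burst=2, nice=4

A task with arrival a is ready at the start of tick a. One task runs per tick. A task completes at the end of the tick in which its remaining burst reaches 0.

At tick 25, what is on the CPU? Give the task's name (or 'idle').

running at tick 25 = H

t=0: ready={A} → run A
t=1: ready={A,H} → run A
t=2: ready={A,C,F,H} → run C
t=3: ready={A,C,F,H} → run C
t=4: ready={A,C,F,G,H} → run G
t=5: ready={A,C,F,G,H} → run G
t=6: ready={A,C,F,G,H} → run G
t=7: ready={A,C,F,G,H} → run G
t=8: ready={A,C,F,G,H} → run G
t=9: ready={A,C,F,G,H} → run G
t=10: ready={A,C,F,G,H} → run G
t=11: ready={A,C,F,G,H} → run G
t=12: ready={A,C,F,H} → run C
t=13: ready={A,C,F,H} → run C
t=14: ready={A,C,F,H} → run C
t=15: ready={A,C,F,H} → run C
t=16: ready={A,C,F,H} → run C
t=17: ready={A,F,H} → run F
t=18: ready={A,F,H} → run F
t=19: ready={A,F,H} → run F
t=20: ready={A,F,H} → run F
t=21: ready={A,F,H} → run F
t=22: ready={A,F,H} → run F
t=23: ready={A,H} → run A
t=24: ready={A,H} → run A
t=25: ready={H} → run H
t=26: ready={H} → run H
t=27: (idle)
t=28: (idle)
t=29: (idle)
t=30: (idle)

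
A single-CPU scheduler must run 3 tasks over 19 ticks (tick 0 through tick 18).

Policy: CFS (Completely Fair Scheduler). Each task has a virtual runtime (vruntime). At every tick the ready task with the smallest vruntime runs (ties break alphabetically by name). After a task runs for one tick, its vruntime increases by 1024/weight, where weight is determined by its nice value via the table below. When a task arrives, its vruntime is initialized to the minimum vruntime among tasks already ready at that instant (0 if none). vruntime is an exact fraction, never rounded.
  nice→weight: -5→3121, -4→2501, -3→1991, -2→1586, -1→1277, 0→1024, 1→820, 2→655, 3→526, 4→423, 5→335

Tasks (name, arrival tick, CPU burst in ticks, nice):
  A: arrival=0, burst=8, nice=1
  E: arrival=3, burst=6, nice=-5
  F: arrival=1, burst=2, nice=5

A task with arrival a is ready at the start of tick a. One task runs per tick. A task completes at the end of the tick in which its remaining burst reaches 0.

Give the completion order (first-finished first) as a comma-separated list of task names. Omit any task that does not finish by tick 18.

completion order = E, F, A

t=0: vr[A=0] → run A
t=1: vr[A=256/205 F=256/205] → run A
t=2: vr[A=512/205 F=256/205] → run F
t=3: vr[A=512/205 E=512/205 F=59136/13735] → run A
t=4: vr[A=768/205 E=512/205 F=59136/13735] → run E
t=5: vr[A=768/205 E=1807872/639805 F=59136/13735] → run E
t=6: vr[A=768/205 E=2017792/639805 F=59136/13735] → run E
t=7: vr[A=768/205 E=2227712/639805 F=59136/13735] → run E
t=8: vr[A=768/205 E=2437632/639805 F=59136/13735] → run A
t=9: vr[A=1024/205 E=2437632/639805 F=59136/13735] → run E
t=10: vr[A=1024/205 E=2647552/639805 F=59136/13735] → run E
t=11: vr[A=1024/205 F=59136/13735] → run F
t=12: vr[A=1024/205] → run A
t=13: vr[A=256/41] → run A
t=14: vr[A=1536/205] → run A
t=15: vr[A=1792/205] → run A
t=16: (idle)
t=17: (idle)
t=18: (idle)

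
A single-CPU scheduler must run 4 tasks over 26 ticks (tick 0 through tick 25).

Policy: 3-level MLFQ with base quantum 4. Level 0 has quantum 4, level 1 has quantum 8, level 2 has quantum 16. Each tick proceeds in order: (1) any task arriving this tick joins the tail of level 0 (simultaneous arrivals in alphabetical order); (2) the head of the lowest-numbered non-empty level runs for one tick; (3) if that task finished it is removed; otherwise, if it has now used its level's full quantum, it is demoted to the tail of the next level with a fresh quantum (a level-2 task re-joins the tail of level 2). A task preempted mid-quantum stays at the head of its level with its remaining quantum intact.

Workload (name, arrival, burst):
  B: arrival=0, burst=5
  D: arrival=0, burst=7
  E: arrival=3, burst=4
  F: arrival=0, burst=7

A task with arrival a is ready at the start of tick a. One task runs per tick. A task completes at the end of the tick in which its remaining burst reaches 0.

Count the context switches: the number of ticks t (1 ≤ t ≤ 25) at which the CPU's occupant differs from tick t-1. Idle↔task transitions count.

context switches = 7

t=0: L0/L1/L2 = BDF/-/- → run B
t=1: L0/L1/L2 = BDF/-/- → run B
t=2: L0/L1/L2 = BDF/-/- → run B
t=3: L0/L1/L2 = BDFE/-/- → run B
t=4: L0/L1/L2 = DFE/B/- → run D
t=5: L0/L1/L2 = DFE/B/- → run D
t=6: L0/L1/L2 = DFE/B/- → run D
t=7: L0/L1/L2 = DFE/B/- → run D
t=8: L0/L1/L2 = FE/BD/- → run F
t=9: L0/L1/L2 = FE/BD/- → run F
t=10: L0/L1/L2 = FE/BD/- → run F
t=11: L0/L1/L2 = FE/BD/- → run F
t=12: L0/L1/L2 = E/BDF/- → run E
t=13: L0/L1/L2 = E/BDF/- → run E
t=14: L0/L1/L2 = E/BDF/- → run E
t=15: L0/L1/L2 = E/BDF/- → run E
t=16: L0/L1/L2 = -/BDF/- → run B
t=17: L0/L1/L2 = -/DF/- → run D
t=18: L0/L1/L2 = -/DF/- → run D
t=19: L0/L1/L2 = -/DF/- → run D
t=20: L0/L1/L2 = -/F/- → run F
t=21: L0/L1/L2 = -/F/- → run F
t=22: L0/L1/L2 = -/F/- → run F
t=23: (idle)
t=24: (idle)
t=25: (idle)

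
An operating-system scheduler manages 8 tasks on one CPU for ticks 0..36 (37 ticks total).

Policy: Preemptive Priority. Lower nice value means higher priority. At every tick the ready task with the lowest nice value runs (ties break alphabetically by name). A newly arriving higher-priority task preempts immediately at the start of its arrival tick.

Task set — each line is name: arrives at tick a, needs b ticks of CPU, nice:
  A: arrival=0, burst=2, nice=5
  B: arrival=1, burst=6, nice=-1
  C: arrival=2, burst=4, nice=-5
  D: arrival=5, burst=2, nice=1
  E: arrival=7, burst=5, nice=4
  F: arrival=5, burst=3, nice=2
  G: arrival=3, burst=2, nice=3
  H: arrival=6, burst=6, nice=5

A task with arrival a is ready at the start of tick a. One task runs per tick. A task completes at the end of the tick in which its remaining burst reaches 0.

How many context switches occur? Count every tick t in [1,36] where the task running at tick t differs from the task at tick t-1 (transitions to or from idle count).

context switches = 10

t=0: ready={A} → run A
t=1: ready={A,B} → run B
t=2: ready={A,B,C} → run C
t=3: ready={A,B,C,G} → run C
t=4: ready={A,B,C,G} → run C
t=5: ready={A,B,C,D,F,G} → run C
t=6: ready={A,B,D,F,G,H} → run B
t=7: ready={A,B,D,E,F,G,H} → run B
t=8: ready={A,B,D,E,F,G,H} → run B
t=9: ready={A,B,D,E,F,G,H} → run B
t=10: ready={A,B,D,E,F,G,H} → run B
t=11: ready={A,D,E,F,G,H} → run D
t=12: ready={A,D,E,F,G,H} → run D
t=13: ready={A,E,F,G,H} → run F
t=14: ready={A,E,F,G,H} → run F
t=15: ready={A,E,F,G,H} → run F
t=16: ready={A,E,G,H} → run G
t=17: ready={A,E,G,H} → run G
t=18: ready={A,E,H} → run E
t=19: ready={A,E,H} → run E
t=20: ready={A,E,H} → run E
t=21: ready={A,E,H} → run E
t=22: ready={A,E,H} → run E
t=23: ready={A,H} → run A
t=24: ready={H} → run H
t=25: ready={H} → run H
t=26: ready={H} → run H
t=27: ready={H} → run H
t=28: ready={H} → run H
t=29: ready={H} → run H
t=30: (idle)
t=31: (idle)
t=32: (idle)
t=33: (idle)
t=34: (idle)
t=35: (idle)
t=36: (idle)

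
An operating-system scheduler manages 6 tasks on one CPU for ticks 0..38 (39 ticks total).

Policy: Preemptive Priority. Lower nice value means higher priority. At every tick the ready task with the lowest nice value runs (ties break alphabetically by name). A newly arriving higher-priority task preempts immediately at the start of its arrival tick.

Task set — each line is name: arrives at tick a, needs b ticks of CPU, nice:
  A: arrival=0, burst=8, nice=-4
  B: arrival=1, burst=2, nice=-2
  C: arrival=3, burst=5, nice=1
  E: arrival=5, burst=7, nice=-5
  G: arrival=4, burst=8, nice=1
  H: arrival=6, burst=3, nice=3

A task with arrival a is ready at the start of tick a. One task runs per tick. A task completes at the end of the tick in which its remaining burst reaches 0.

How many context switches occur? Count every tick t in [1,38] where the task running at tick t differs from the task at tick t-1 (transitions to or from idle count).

t=0: ready={A} → run A
t=1: ready={A,B} → run A
t=2: ready={A,B} → run A
t=3: ready={A,B,C} → run A
t=4: ready={A,B,C,G} → run A
t=5: ready={A,B,C,E,G} → run E
t=6: ready={A,B,C,E,G,H} → run E
t=7: ready={A,B,C,E,G,H} → run E
t=8: ready={A,B,C,E,G,H} → run E
t=9: ready={A,B,C,E,G,H} → run E
t=10: ready={A,B,C,E,G,H} → run E
t=11: ready={A,B,C,E,G,H} → run E
t=12: ready={A,B,C,G,H} → run A
t=13: ready={A,B,C,G,H} → run A
t=14: ready={A,B,C,G,H} → run A
t=15: ready={B,C,G,H} → run B
t=16: ready={B,C,G,H} → run B
t=17: ready={C,G,H} → run C
t=18: ready={C,G,H} → run C
t=19: ready={C,G,H} → run C
t=20: ready={C,G,H} → run C
t=21: ready={C,G,H} → run C
t=22: ready={G,H} → run G
t=23: ready={G,H} → run G
t=24: ready={G,H} → run G
t=25: ready={G,H} → run G
t=26: ready={G,H} → run G
t=27: ready={G,H} → run G
t=28: ready={G,H} → run G
t=29: ready={G,H} → run G
t=30: ready={H} → run H
t=31: ready={H} → run H
t=32: ready={H} → run H
t=33: (idle)
t=34: (idle)
t=35: (idle)
t=36: (idle)
t=37: (idle)
t=38: (idle)

context switches = 7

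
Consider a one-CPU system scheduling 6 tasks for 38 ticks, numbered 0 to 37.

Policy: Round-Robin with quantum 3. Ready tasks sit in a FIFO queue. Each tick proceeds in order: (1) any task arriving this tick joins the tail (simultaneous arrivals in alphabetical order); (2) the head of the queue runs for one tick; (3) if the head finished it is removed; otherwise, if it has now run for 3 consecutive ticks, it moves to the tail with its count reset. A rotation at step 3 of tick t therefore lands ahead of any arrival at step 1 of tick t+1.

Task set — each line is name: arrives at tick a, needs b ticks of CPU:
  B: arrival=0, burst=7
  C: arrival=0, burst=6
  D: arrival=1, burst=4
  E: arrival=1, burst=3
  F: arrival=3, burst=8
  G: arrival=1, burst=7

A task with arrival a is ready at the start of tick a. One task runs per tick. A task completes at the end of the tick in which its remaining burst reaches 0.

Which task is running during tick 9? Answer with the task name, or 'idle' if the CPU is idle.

running at tick 9 = E

t=0: queue=[B,C] q_used=0 → run B
t=1: queue=[B,C,D,E,G] q_used=1 → run B
t=2: queue=[B,C,D,E,G] q_used=2 → run B
t=3: queue=[C,D,E,G,B,F] q_used=0 → run C
t=4: queue=[C,D,E,G,B,F] q_used=1 → run C
t=5: queue=[C,D,E,G,B,F] q_used=2 → run C
t=6: queue=[D,E,G,B,F,C] q_used=0 → run D
t=7: queue=[D,E,G,B,F,C] q_used=1 → run D
t=8: queue=[D,E,G,B,F,C] q_used=2 → run D
t=9: queue=[E,G,B,F,C,D] q_used=0 → run E
t=10: queue=[E,G,B,F,C,D] q_used=1 → run E
t=11: queue=[E,G,B,F,C,D] q_used=2 → run E
t=12: queue=[G,B,F,C,D] q_used=0 → run G
t=13: queue=[G,B,F,C,D] q_used=1 → run G
t=14: queue=[G,B,F,C,D] q_used=2 → run G
t=15: queue=[B,F,C,D,G] q_used=0 → run B
t=16: queue=[B,F,C,D,G] q_used=1 → run B
t=17: queue=[B,F,C,D,G] q_used=2 → run B
t=18: queue=[F,C,D,G,B] q_used=0 → run F
t=19: queue=[F,C,D,G,B] q_used=1 → run F
t=20: queue=[F,C,D,G,B] q_used=2 → run F
t=21: queue=[C,D,G,B,F] q_used=0 → run C
t=22: queue=[C,D,G,B,F] q_used=1 → run C
t=23: queue=[C,D,G,B,F] q_used=2 → run C
t=24: queue=[D,G,B,F] q_used=0 → run D
t=25: queue=[G,B,F] q_used=0 → run G
t=26: queue=[G,B,F] q_used=1 → run G
t=27: queue=[G,B,F] q_used=2 → run G
t=28: queue=[B,F,G] q_used=0 → run B
t=29: queue=[F,G] q_used=0 → run F
t=30: queue=[F,G] q_used=1 → run F
t=31: queue=[F,G] q_used=2 → run F
t=32: queue=[G,F] q_used=0 → run G
t=33: queue=[F] q_used=0 → run F
t=34: queue=[F] q_used=1 → run F
t=35: (idle)
t=36: (idle)
t=37: (idle)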